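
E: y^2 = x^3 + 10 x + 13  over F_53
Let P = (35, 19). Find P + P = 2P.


Doubling: s = (3 x1^2 + a) / (2 y1)
s = (3*35^2 + 10) / (2*19) mod 53 = 37
x3 = s^2 - 2 x1 mod 53 = 37^2 - 2*35 = 27
y3 = s (x1 - x3) - y1 mod 53 = 37 * (35 - 27) - 19 = 12

2P = (27, 12)


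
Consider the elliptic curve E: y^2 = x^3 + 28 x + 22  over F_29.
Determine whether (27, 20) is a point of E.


Check whether y^2 = x^3 + 28 x + 22 (mod 29) for (x, y) = (27, 20).
LHS: y^2 = 20^2 mod 29 = 23
RHS: x^3 + 28 x + 22 = 27^3 + 28*27 + 22 mod 29 = 16
LHS != RHS

No, not on the curve


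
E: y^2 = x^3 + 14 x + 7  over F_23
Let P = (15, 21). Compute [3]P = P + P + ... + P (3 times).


k = 3 = 11_2 (binary, LSB first: 11)
Double-and-add from P = (15, 21):
  bit 0 = 1: acc = O + (15, 21) = (15, 21)
  bit 1 = 1: acc = (15, 21) + (6, 10) = (14, 16)

3P = (14, 16)


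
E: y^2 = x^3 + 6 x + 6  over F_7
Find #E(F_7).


For each x in F_7, count y with y^2 = x^3 + 6 x + 6 mod 7:
  x = 3: RHS = 2, y in [3, 4]  -> 2 point(s)
  x = 5: RHS = 0, y in [0]  -> 1 point(s)
Affine points: 3. Add the point at infinity: total = 4.

#E(F_7) = 4


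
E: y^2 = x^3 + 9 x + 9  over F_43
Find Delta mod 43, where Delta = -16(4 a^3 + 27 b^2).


4 a^3 + 27 b^2 = 4*9^3 + 27*9^2 = 2916 + 2187 = 5103
Delta = -16 * (5103) = -81648
Delta mod 43 = 9

Delta = 9 (mod 43)


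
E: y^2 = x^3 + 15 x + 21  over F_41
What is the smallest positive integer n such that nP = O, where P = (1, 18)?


Compute successive multiples of P until we hit O:
  1P = (1, 18)
  2P = (29, 9)
  3P = (19, 20)
  4P = (20, 30)
  5P = (2, 31)
  6P = (2, 10)
  7P = (20, 11)
  8P = (19, 21)
  ... (continuing to 11P)
  11P = O

ord(P) = 11


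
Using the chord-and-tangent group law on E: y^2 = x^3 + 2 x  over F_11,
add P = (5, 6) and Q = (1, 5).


P != Q, so use the chord formula.
s = (y2 - y1) / (x2 - x1) = (10) / (7) mod 11 = 3
x3 = s^2 - x1 - x2 mod 11 = 3^2 - 5 - 1 = 3
y3 = s (x1 - x3) - y1 mod 11 = 3 * (5 - 3) - 6 = 0

P + Q = (3, 0)


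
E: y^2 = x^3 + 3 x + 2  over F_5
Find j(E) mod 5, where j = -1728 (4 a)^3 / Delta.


Delta = -16(4 a^3 + 27 b^2) mod 5 = 4
-1728 * (4 a)^3 = -1728 * (4*3)^3 mod 5 = 1
j = 1 * 4^(-1) mod 5 = 4

j = 4 (mod 5)


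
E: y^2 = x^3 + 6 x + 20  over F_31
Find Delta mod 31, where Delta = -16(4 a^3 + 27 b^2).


4 a^3 + 27 b^2 = 4*6^3 + 27*20^2 = 864 + 10800 = 11664
Delta = -16 * (11664) = -186624
Delta mod 31 = 27

Delta = 27 (mod 31)


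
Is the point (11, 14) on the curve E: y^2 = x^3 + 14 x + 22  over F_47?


Check whether y^2 = x^3 + 14 x + 22 (mod 47) for (x, y) = (11, 14).
LHS: y^2 = 14^2 mod 47 = 8
RHS: x^3 + 14 x + 22 = 11^3 + 14*11 + 22 mod 47 = 3
LHS != RHS

No, not on the curve


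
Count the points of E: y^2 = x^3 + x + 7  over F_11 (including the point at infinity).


For each x in F_11, count y with y^2 = x^3 + 1 x + 7 mod 11:
  x = 1: RHS = 9, y in [3, 8]  -> 2 point(s)
  x = 3: RHS = 4, y in [2, 9]  -> 2 point(s)
  x = 4: RHS = 9, y in [3, 8]  -> 2 point(s)
  x = 5: RHS = 5, y in [4, 7]  -> 2 point(s)
  x = 6: RHS = 9, y in [3, 8]  -> 2 point(s)
  x = 7: RHS = 5, y in [4, 7]  -> 2 point(s)
  x = 10: RHS = 5, y in [4, 7]  -> 2 point(s)
Affine points: 14. Add the point at infinity: total = 15.

#E(F_11) = 15


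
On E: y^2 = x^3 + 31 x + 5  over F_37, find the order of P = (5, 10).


Compute successive multiples of P until we hit O:
  1P = (5, 10)
  2P = (34, 25)
  3P = (31, 11)
  4P = (27, 29)
  5P = (2, 1)
  6P = (2, 36)
  7P = (27, 8)
  8P = (31, 26)
  ... (continuing to 11P)
  11P = O

ord(P) = 11


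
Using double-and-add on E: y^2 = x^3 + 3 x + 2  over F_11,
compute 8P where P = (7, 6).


k = 8 = 1000_2 (binary, LSB first: 0001)
Double-and-add from P = (7, 6):
  bit 0 = 0: acc unchanged = O
  bit 1 = 0: acc unchanged = O
  bit 2 = 0: acc unchanged = O
  bit 3 = 1: acc = O + (3, 7) = (3, 7)

8P = (3, 7)


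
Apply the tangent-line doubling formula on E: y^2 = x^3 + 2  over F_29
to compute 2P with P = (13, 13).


Doubling: s = (3 x1^2 + a) / (2 y1)
s = (3*13^2 + 0) / (2*13) mod 29 = 5
x3 = s^2 - 2 x1 mod 29 = 5^2 - 2*13 = 28
y3 = s (x1 - x3) - y1 mod 29 = 5 * (13 - 28) - 13 = 28

2P = (28, 28)


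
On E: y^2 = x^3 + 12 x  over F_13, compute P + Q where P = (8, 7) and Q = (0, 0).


P != Q, so use the chord formula.
s = (y2 - y1) / (x2 - x1) = (6) / (5) mod 13 = 9
x3 = s^2 - x1 - x2 mod 13 = 9^2 - 8 - 0 = 8
y3 = s (x1 - x3) - y1 mod 13 = 9 * (8 - 8) - 7 = 6

P + Q = (8, 6)


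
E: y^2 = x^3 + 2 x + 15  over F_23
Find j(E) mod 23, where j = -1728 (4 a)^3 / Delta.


Delta = -16(4 a^3 + 27 b^2) mod 23 = 15
-1728 * (4 a)^3 = -1728 * (4*2)^3 mod 23 = 5
j = 5 * 15^(-1) mod 23 = 8

j = 8 (mod 23)


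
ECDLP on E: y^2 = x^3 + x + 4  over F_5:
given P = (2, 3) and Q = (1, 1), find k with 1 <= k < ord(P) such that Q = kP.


Enumerate multiples of P until we hit Q = (1, 1):
  1P = (2, 3)
  2P = (0, 3)
  3P = (3, 2)
  4P = (1, 1)
Match found at i = 4.

k = 4


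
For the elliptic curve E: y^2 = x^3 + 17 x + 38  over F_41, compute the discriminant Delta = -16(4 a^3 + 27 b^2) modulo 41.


4 a^3 + 27 b^2 = 4*17^3 + 27*38^2 = 19652 + 38988 = 58640
Delta = -16 * (58640) = -938240
Delta mod 41 = 4

Delta = 4 (mod 41)


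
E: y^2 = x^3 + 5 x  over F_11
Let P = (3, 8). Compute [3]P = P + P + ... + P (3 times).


k = 3 = 11_2 (binary, LSB first: 11)
Double-and-add from P = (3, 8):
  bit 0 = 1: acc = O + (3, 8) = (3, 8)
  bit 1 = 1: acc = (3, 8) + (9, 2) = (0, 0)

3P = (0, 0)


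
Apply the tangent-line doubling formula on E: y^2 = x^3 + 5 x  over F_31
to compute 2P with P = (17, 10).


Doubling: s = (3 x1^2 + a) / (2 y1)
s = (3*17^2 + 5) / (2*10) mod 31 = 25
x3 = s^2 - 2 x1 mod 31 = 25^2 - 2*17 = 2
y3 = s (x1 - x3) - y1 mod 31 = 25 * (17 - 2) - 10 = 24

2P = (2, 24)


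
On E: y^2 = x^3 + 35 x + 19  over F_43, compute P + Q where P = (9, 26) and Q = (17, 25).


P != Q, so use the chord formula.
s = (y2 - y1) / (x2 - x1) = (42) / (8) mod 43 = 16
x3 = s^2 - x1 - x2 mod 43 = 16^2 - 9 - 17 = 15
y3 = s (x1 - x3) - y1 mod 43 = 16 * (9 - 15) - 26 = 7

P + Q = (15, 7)


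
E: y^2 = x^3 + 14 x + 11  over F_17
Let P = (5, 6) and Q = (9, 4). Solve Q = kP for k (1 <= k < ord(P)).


Enumerate multiples of P until we hit Q = (9, 4):
  1P = (5, 6)
  2P = (9, 4)
Match found at i = 2.

k = 2


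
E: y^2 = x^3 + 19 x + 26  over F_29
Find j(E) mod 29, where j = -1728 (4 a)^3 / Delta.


Delta = -16(4 a^3 + 27 b^2) mod 29 = 24
-1728 * (4 a)^3 = -1728 * (4*19)^3 mod 29 = 7
j = 7 * 24^(-1) mod 29 = 16

j = 16 (mod 29)


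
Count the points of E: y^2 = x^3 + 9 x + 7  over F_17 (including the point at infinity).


For each x in F_17, count y with y^2 = x^3 + 9 x + 7 mod 17:
  x = 1: RHS = 0, y in [0]  -> 1 point(s)
  x = 2: RHS = 16, y in [4, 13]  -> 2 point(s)
  x = 8: RHS = 13, y in [8, 9]  -> 2 point(s)
  x = 9: RHS = 1, y in [1, 16]  -> 2 point(s)
  x = 10: RHS = 9, y in [3, 14]  -> 2 point(s)
  x = 11: RHS = 9, y in [3, 14]  -> 2 point(s)
  x = 13: RHS = 9, y in [3, 14]  -> 2 point(s)
  x = 14: RHS = 4, y in [2, 15]  -> 2 point(s)
  x = 15: RHS = 15, y in [7, 10]  -> 2 point(s)
Affine points: 17. Add the point at infinity: total = 18.

#E(F_17) = 18


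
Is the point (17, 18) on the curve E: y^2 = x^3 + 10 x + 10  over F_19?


Check whether y^2 = x^3 + 10 x + 10 (mod 19) for (x, y) = (17, 18).
LHS: y^2 = 18^2 mod 19 = 1
RHS: x^3 + 10 x + 10 = 17^3 + 10*17 + 10 mod 19 = 1
LHS = RHS

Yes, on the curve


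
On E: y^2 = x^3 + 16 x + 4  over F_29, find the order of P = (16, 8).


Compute successive multiples of P until we hit O:
  1P = (16, 8)
  2P = (20, 28)
  3P = (18, 11)
  4P = (19, 2)
  5P = (27, 14)
  6P = (28, 25)
  7P = (15, 20)
  8P = (26, 25)
  ... (continuing to 33P)
  33P = O

ord(P) = 33


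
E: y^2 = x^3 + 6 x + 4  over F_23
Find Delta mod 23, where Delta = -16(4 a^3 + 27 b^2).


4 a^3 + 27 b^2 = 4*6^3 + 27*4^2 = 864 + 432 = 1296
Delta = -16 * (1296) = -20736
Delta mod 23 = 10

Delta = 10 (mod 23)


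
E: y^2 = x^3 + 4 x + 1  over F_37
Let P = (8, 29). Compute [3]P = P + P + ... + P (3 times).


k = 3 = 11_2 (binary, LSB first: 11)
Double-and-add from P = (8, 29):
  bit 0 = 1: acc = O + (8, 29) = (8, 29)
  bit 1 = 1: acc = (8, 29) + (30, 0) = (8, 8)

3P = (8, 8)


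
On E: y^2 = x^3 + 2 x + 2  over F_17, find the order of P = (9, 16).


Compute successive multiples of P until we hit O:
  1P = (9, 16)
  2P = (7, 11)
  3P = (3, 16)
  4P = (5, 1)
  5P = (16, 13)
  6P = (13, 10)
  7P = (10, 11)
  8P = (6, 3)
  ... (continuing to 19P)
  19P = O

ord(P) = 19


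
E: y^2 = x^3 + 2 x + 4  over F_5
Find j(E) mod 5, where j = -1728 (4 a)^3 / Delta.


Delta = -16(4 a^3 + 27 b^2) mod 5 = 1
-1728 * (4 a)^3 = -1728 * (4*2)^3 mod 5 = 4
j = 4 * 1^(-1) mod 5 = 4

j = 4 (mod 5)


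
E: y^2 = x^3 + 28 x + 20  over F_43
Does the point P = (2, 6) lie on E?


Check whether y^2 = x^3 + 28 x + 20 (mod 43) for (x, y) = (2, 6).
LHS: y^2 = 6^2 mod 43 = 36
RHS: x^3 + 28 x + 20 = 2^3 + 28*2 + 20 mod 43 = 41
LHS != RHS

No, not on the curve


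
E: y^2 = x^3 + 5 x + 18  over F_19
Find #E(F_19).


For each x in F_19, count y with y^2 = x^3 + 5 x + 18 mod 19:
  x = 1: RHS = 5, y in [9, 10]  -> 2 point(s)
  x = 2: RHS = 17, y in [6, 13]  -> 2 point(s)
  x = 4: RHS = 7, y in [8, 11]  -> 2 point(s)
  x = 5: RHS = 16, y in [4, 15]  -> 2 point(s)
  x = 6: RHS = 17, y in [6, 13]  -> 2 point(s)
  x = 7: RHS = 16, y in [4, 15]  -> 2 point(s)
  x = 8: RHS = 0, y in [0]  -> 1 point(s)
  x = 10: RHS = 4, y in [2, 17]  -> 2 point(s)
  x = 11: RHS = 17, y in [6, 13]  -> 2 point(s)
  x = 12: RHS = 1, y in [1, 18]  -> 2 point(s)
  x = 13: RHS = 0, y in [0]  -> 1 point(s)
  x = 14: RHS = 1, y in [1, 18]  -> 2 point(s)
  x = 17: RHS = 0, y in [0]  -> 1 point(s)
Affine points: 23. Add the point at infinity: total = 24.

#E(F_19) = 24


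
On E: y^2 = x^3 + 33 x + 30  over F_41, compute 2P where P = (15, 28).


Doubling: s = (3 x1^2 + a) / (2 y1)
s = (3*15^2 + 33) / (2*28) mod 41 = 39
x3 = s^2 - 2 x1 mod 41 = 39^2 - 2*15 = 15
y3 = s (x1 - x3) - y1 mod 41 = 39 * (15 - 15) - 28 = 13

2P = (15, 13)


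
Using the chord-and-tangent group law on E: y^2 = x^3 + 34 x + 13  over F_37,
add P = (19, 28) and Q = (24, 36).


P != Q, so use the chord formula.
s = (y2 - y1) / (x2 - x1) = (8) / (5) mod 37 = 9
x3 = s^2 - x1 - x2 mod 37 = 9^2 - 19 - 24 = 1
y3 = s (x1 - x3) - y1 mod 37 = 9 * (19 - 1) - 28 = 23

P + Q = (1, 23)


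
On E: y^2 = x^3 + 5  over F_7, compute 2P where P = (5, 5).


Doubling: s = (3 x1^2 + a) / (2 y1)
s = (3*5^2 + 0) / (2*5) mod 7 = 4
x3 = s^2 - 2 x1 mod 7 = 4^2 - 2*5 = 6
y3 = s (x1 - x3) - y1 mod 7 = 4 * (5 - 6) - 5 = 5

2P = (6, 5)


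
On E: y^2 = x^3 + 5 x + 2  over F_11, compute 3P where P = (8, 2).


k = 3 = 11_2 (binary, LSB first: 11)
Double-and-add from P = (8, 2):
  bit 0 = 1: acc = O + (8, 2) = (8, 2)
  bit 1 = 1: acc = (8, 2) + (4, 8) = (4, 3)

3P = (4, 3)


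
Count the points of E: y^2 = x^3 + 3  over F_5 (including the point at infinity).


For each x in F_5, count y with y^2 = x^3 + 0 x + 3 mod 5:
  x = 1: RHS = 4, y in [2, 3]  -> 2 point(s)
  x = 2: RHS = 1, y in [1, 4]  -> 2 point(s)
  x = 3: RHS = 0, y in [0]  -> 1 point(s)
Affine points: 5. Add the point at infinity: total = 6.

#E(F_5) = 6


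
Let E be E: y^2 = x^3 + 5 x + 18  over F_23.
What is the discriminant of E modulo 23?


4 a^3 + 27 b^2 = 4*5^3 + 27*18^2 = 500 + 8748 = 9248
Delta = -16 * (9248) = -147968
Delta mod 23 = 14

Delta = 14 (mod 23)


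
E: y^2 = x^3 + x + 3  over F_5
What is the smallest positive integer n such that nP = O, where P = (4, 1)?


Compute successive multiples of P until we hit O:
  1P = (4, 1)
  2P = (1, 0)
  3P = (4, 4)
  4P = O

ord(P) = 4


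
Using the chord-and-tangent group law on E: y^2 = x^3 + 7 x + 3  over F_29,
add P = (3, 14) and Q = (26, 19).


P != Q, so use the chord formula.
s = (y2 - y1) / (x2 - x1) = (5) / (23) mod 29 = 4
x3 = s^2 - x1 - x2 mod 29 = 4^2 - 3 - 26 = 16
y3 = s (x1 - x3) - y1 mod 29 = 4 * (3 - 16) - 14 = 21

P + Q = (16, 21)


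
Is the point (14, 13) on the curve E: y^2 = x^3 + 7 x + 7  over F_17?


Check whether y^2 = x^3 + 7 x + 7 (mod 17) for (x, y) = (14, 13).
LHS: y^2 = 13^2 mod 17 = 16
RHS: x^3 + 7 x + 7 = 14^3 + 7*14 + 7 mod 17 = 10
LHS != RHS

No, not on the curve


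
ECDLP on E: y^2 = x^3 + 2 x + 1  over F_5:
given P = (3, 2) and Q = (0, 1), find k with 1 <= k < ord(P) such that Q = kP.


Enumerate multiples of P until we hit Q = (0, 1):
  1P = (3, 2)
  2P = (0, 1)
Match found at i = 2.

k = 2


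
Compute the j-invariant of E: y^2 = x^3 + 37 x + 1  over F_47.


Delta = -16(4 a^3 + 27 b^2) mod 47 = 24
-1728 * (4 a)^3 = -1728 * (4*37)^3 mod 47 = 13
j = 13 * 24^(-1) mod 47 = 26

j = 26 (mod 47)


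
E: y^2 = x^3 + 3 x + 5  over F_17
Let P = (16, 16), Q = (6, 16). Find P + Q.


P != Q, so use the chord formula.
s = (y2 - y1) / (x2 - x1) = (0) / (7) mod 17 = 0
x3 = s^2 - x1 - x2 mod 17 = 0^2 - 16 - 6 = 12
y3 = s (x1 - x3) - y1 mod 17 = 0 * (16 - 12) - 16 = 1

P + Q = (12, 1)


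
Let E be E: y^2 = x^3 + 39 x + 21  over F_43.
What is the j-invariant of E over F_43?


Delta = -16(4 a^3 + 27 b^2) mod 43 = 32
-1728 * (4 a)^3 = -1728 * (4*39)^3 mod 43 = 2
j = 2 * 32^(-1) mod 43 = 35

j = 35 (mod 43)


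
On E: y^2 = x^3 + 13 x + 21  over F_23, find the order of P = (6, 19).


Compute successive multiples of P until we hit O:
  1P = (6, 19)
  2P = (13, 15)
  3P = (17, 7)
  4P = (1, 9)
  5P = (20, 22)
  6P = (15, 7)
  7P = (14, 7)
  8P = (11, 0)
  ... (continuing to 16P)
  16P = O

ord(P) = 16


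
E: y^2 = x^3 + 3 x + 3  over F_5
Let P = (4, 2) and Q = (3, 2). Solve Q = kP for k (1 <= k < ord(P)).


Enumerate multiples of P until we hit Q = (3, 2):
  1P = (4, 2)
  2P = (3, 2)
Match found at i = 2.

k = 2


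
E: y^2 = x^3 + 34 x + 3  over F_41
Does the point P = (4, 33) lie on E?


Check whether y^2 = x^3 + 34 x + 3 (mod 41) for (x, y) = (4, 33).
LHS: y^2 = 33^2 mod 41 = 23
RHS: x^3 + 34 x + 3 = 4^3 + 34*4 + 3 mod 41 = 39
LHS != RHS

No, not on the curve


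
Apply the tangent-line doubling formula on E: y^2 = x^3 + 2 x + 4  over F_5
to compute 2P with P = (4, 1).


Doubling: s = (3 x1^2 + a) / (2 y1)
s = (3*4^2 + 2) / (2*1) mod 5 = 0
x3 = s^2 - 2 x1 mod 5 = 0^2 - 2*4 = 2
y3 = s (x1 - x3) - y1 mod 5 = 0 * (4 - 2) - 1 = 4

2P = (2, 4)


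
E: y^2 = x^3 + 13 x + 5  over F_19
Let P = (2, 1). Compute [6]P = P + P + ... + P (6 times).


k = 6 = 110_2 (binary, LSB first: 011)
Double-and-add from P = (2, 1):
  bit 0 = 0: acc unchanged = O
  bit 1 = 1: acc = O + (5, 9) = (5, 9)
  bit 2 = 1: acc = (5, 9) + (1, 0) = (5, 10)

6P = (5, 10)


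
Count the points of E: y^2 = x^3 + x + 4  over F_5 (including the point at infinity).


For each x in F_5, count y with y^2 = x^3 + 1 x + 4 mod 5:
  x = 0: RHS = 4, y in [2, 3]  -> 2 point(s)
  x = 1: RHS = 1, y in [1, 4]  -> 2 point(s)
  x = 2: RHS = 4, y in [2, 3]  -> 2 point(s)
  x = 3: RHS = 4, y in [2, 3]  -> 2 point(s)
Affine points: 8. Add the point at infinity: total = 9.

#E(F_5) = 9


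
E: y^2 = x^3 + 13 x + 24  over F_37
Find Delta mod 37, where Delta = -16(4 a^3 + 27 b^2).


4 a^3 + 27 b^2 = 4*13^3 + 27*24^2 = 8788 + 15552 = 24340
Delta = -16 * (24340) = -389440
Delta mod 37 = 22

Delta = 22 (mod 37)


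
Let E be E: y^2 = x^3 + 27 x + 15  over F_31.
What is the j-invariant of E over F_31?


Delta = -16(4 a^3 + 27 b^2) mod 31 = 20
-1728 * (4 a)^3 = -1728 * (4*27)^3 mod 31 = 30
j = 30 * 20^(-1) mod 31 = 17

j = 17 (mod 31)


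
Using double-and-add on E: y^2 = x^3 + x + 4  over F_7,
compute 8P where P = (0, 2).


k = 8 = 1000_2 (binary, LSB first: 0001)
Double-and-add from P = (0, 2):
  bit 0 = 0: acc unchanged = O
  bit 1 = 0: acc unchanged = O
  bit 2 = 0: acc unchanged = O
  bit 3 = 1: acc = O + (4, 3) = (4, 3)

8P = (4, 3)


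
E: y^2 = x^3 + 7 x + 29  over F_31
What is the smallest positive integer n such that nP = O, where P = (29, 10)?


Compute successive multiples of P until we hit O:
  1P = (29, 10)
  2P = (18, 2)
  3P = (4, 11)
  4P = (23, 22)
  5P = (14, 22)
  6P = (6, 15)
  7P = (24, 28)
  8P = (17, 15)
  ... (continuing to 29P)
  29P = O

ord(P) = 29


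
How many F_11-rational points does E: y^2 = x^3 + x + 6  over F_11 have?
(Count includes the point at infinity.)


For each x in F_11, count y with y^2 = x^3 + 1 x + 6 mod 11:
  x = 2: RHS = 5, y in [4, 7]  -> 2 point(s)
  x = 3: RHS = 3, y in [5, 6]  -> 2 point(s)
  x = 5: RHS = 4, y in [2, 9]  -> 2 point(s)
  x = 7: RHS = 4, y in [2, 9]  -> 2 point(s)
  x = 8: RHS = 9, y in [3, 8]  -> 2 point(s)
  x = 10: RHS = 4, y in [2, 9]  -> 2 point(s)
Affine points: 12. Add the point at infinity: total = 13.

#E(F_11) = 13


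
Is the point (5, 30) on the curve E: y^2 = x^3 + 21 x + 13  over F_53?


Check whether y^2 = x^3 + 21 x + 13 (mod 53) for (x, y) = (5, 30).
LHS: y^2 = 30^2 mod 53 = 52
RHS: x^3 + 21 x + 13 = 5^3 + 21*5 + 13 mod 53 = 31
LHS != RHS

No, not on the curve


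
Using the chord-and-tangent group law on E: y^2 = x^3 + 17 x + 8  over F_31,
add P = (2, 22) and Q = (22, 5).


P != Q, so use the chord formula.
s = (y2 - y1) / (x2 - x1) = (14) / (20) mod 31 = 10
x3 = s^2 - x1 - x2 mod 31 = 10^2 - 2 - 22 = 14
y3 = s (x1 - x3) - y1 mod 31 = 10 * (2 - 14) - 22 = 13

P + Q = (14, 13)


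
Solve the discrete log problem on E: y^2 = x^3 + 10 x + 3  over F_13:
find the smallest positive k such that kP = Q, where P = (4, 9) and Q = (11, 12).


Enumerate multiples of P until we hit Q = (11, 12):
  1P = (4, 9)
  2P = (8, 7)
  3P = (11, 1)
  4P = (7, 0)
  5P = (11, 12)
Match found at i = 5.

k = 5


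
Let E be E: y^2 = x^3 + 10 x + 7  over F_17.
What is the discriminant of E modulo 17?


4 a^3 + 27 b^2 = 4*10^3 + 27*7^2 = 4000 + 1323 = 5323
Delta = -16 * (5323) = -85168
Delta mod 17 = 2

Delta = 2 (mod 17)


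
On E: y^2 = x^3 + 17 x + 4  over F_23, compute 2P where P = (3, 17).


Doubling: s = (3 x1^2 + a) / (2 y1)
s = (3*3^2 + 17) / (2*17) mod 23 = 4
x3 = s^2 - 2 x1 mod 23 = 4^2 - 2*3 = 10
y3 = s (x1 - x3) - y1 mod 23 = 4 * (3 - 10) - 17 = 1

2P = (10, 1)


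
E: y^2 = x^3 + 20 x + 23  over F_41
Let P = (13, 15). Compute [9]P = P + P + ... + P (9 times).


k = 9 = 1001_2 (binary, LSB first: 1001)
Double-and-add from P = (13, 15):
  bit 0 = 1: acc = O + (13, 15) = (13, 15)
  bit 1 = 0: acc unchanged = (13, 15)
  bit 2 = 0: acc unchanged = (13, 15)
  bit 3 = 1: acc = (13, 15) + (38, 10) = (13, 26)

9P = (13, 26)


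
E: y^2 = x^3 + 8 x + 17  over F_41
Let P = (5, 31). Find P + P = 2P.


Doubling: s = (3 x1^2 + a) / (2 y1)
s = (3*5^2 + 8) / (2*31) mod 41 = 2
x3 = s^2 - 2 x1 mod 41 = 2^2 - 2*5 = 35
y3 = s (x1 - x3) - y1 mod 41 = 2 * (5 - 35) - 31 = 32

2P = (35, 32)


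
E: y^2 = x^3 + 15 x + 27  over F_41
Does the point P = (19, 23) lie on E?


Check whether y^2 = x^3 + 15 x + 27 (mod 41) for (x, y) = (19, 23).
LHS: y^2 = 23^2 mod 41 = 37
RHS: x^3 + 15 x + 27 = 19^3 + 15*19 + 27 mod 41 = 37
LHS = RHS

Yes, on the curve


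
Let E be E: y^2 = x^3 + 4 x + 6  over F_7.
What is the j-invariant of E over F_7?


Delta = -16(4 a^3 + 27 b^2) mod 7 = 1
-1728 * (4 a)^3 = -1728 * (4*4)^3 mod 7 = 1
j = 1 * 1^(-1) mod 7 = 1

j = 1 (mod 7)


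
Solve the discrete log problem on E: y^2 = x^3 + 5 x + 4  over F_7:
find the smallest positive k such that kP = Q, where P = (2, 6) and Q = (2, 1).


Enumerate multiples of P until we hit Q = (2, 1):
  1P = (2, 6)
  2P = (0, 5)
  3P = (0, 2)
  4P = (2, 1)
Match found at i = 4.

k = 4


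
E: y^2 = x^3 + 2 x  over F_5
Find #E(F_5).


For each x in F_5, count y with y^2 = x^3 + 2 x + 0 mod 5:
  x = 0: RHS = 0, y in [0]  -> 1 point(s)
Affine points: 1. Add the point at infinity: total = 2.

#E(F_5) = 2


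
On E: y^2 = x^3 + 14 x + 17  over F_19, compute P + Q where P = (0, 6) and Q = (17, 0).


P != Q, so use the chord formula.
s = (y2 - y1) / (x2 - x1) = (13) / (17) mod 19 = 3
x3 = s^2 - x1 - x2 mod 19 = 3^2 - 0 - 17 = 11
y3 = s (x1 - x3) - y1 mod 19 = 3 * (0 - 11) - 6 = 18

P + Q = (11, 18)


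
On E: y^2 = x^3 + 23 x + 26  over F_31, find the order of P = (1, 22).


Compute successive multiples of P until we hit O:
  1P = (1, 22)
  2P = (2, 7)
  3P = (5, 7)
  4P = (10, 4)
  5P = (24, 24)
  6P = (8, 3)
  7P = (30, 8)
  8P = (18, 14)
  ... (continuing to 27P)
  27P = O

ord(P) = 27


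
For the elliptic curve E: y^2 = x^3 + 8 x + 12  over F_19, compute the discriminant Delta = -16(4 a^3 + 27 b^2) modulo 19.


4 a^3 + 27 b^2 = 4*8^3 + 27*12^2 = 2048 + 3888 = 5936
Delta = -16 * (5936) = -94976
Delta mod 19 = 5

Delta = 5 (mod 19)


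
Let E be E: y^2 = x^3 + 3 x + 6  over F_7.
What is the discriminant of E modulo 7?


4 a^3 + 27 b^2 = 4*3^3 + 27*6^2 = 108 + 972 = 1080
Delta = -16 * (1080) = -17280
Delta mod 7 = 3

Delta = 3 (mod 7)


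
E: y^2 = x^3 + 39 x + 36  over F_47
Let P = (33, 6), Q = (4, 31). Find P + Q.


P != Q, so use the chord formula.
s = (y2 - y1) / (x2 - x1) = (25) / (18) mod 47 = 4
x3 = s^2 - x1 - x2 mod 47 = 4^2 - 33 - 4 = 26
y3 = s (x1 - x3) - y1 mod 47 = 4 * (33 - 26) - 6 = 22

P + Q = (26, 22)


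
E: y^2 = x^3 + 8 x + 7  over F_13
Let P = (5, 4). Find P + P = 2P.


Doubling: s = (3 x1^2 + a) / (2 y1)
s = (3*5^2 + 8) / (2*4) mod 13 = 12
x3 = s^2 - 2 x1 mod 13 = 12^2 - 2*5 = 4
y3 = s (x1 - x3) - y1 mod 13 = 12 * (5 - 4) - 4 = 8

2P = (4, 8)


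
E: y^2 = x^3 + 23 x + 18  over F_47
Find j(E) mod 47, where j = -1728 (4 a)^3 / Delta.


Delta = -16(4 a^3 + 27 b^2) mod 47 = 6
-1728 * (4 a)^3 = -1728 * (4*23)^3 mod 47 = 6
j = 6 * 6^(-1) mod 47 = 1

j = 1 (mod 47)


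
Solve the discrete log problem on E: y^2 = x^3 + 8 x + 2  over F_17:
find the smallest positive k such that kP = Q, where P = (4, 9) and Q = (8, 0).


Enumerate multiples of P until we hit Q = (8, 0):
  1P = (4, 9)
  2P = (0, 11)
  3P = (9, 2)
  4P = (8, 0)
Match found at i = 4.

k = 4


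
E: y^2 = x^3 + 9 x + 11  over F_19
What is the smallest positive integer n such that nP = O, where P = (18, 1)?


Compute successive multiples of P until we hit O:
  1P = (18, 1)
  2P = (0, 12)
  3P = (8, 14)
  4P = (4, 15)
  5P = (17, 17)
  6P = (12, 17)
  7P = (13, 11)
  8P = (11, 4)
  ... (continuing to 21P)
  21P = O

ord(P) = 21


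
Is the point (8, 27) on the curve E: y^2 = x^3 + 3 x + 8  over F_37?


Check whether y^2 = x^3 + 3 x + 8 (mod 37) for (x, y) = (8, 27).
LHS: y^2 = 27^2 mod 37 = 26
RHS: x^3 + 3 x + 8 = 8^3 + 3*8 + 8 mod 37 = 26
LHS = RHS

Yes, on the curve


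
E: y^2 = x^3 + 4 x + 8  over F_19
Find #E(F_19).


For each x in F_19, count y with y^2 = x^3 + 4 x + 8 mod 19:
  x = 2: RHS = 5, y in [9, 10]  -> 2 point(s)
  x = 3: RHS = 9, y in [3, 16]  -> 2 point(s)
  x = 5: RHS = 1, y in [1, 18]  -> 2 point(s)
  x = 6: RHS = 1, y in [1, 18]  -> 2 point(s)
  x = 8: RHS = 1, y in [1, 18]  -> 2 point(s)
  x = 12: RHS = 17, y in [6, 13]  -> 2 point(s)
  x = 15: RHS = 4, y in [2, 17]  -> 2 point(s)
  x = 16: RHS = 7, y in [8, 11]  -> 2 point(s)
  x = 17: RHS = 11, y in [7, 12]  -> 2 point(s)
Affine points: 18. Add the point at infinity: total = 19.

#E(F_19) = 19


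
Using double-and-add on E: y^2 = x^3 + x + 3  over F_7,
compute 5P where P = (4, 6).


k = 5 = 101_2 (binary, LSB first: 101)
Double-and-add from P = (4, 6):
  bit 0 = 1: acc = O + (4, 6) = (4, 6)
  bit 1 = 0: acc unchanged = (4, 6)
  bit 2 = 1: acc = (4, 6) + (6, 6) = (4, 1)

5P = (4, 1)


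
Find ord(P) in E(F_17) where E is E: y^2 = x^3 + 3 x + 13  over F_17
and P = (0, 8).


Compute successive multiples of P until we hit O:
  1P = (0, 8)
  2P = (9, 2)
  3P = (16, 14)
  4P = (3, 10)
  5P = (5, 0)
  6P = (3, 7)
  7P = (16, 3)
  8P = (9, 15)
  ... (continuing to 10P)
  10P = O

ord(P) = 10


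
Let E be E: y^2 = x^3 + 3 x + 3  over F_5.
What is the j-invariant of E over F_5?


Delta = -16(4 a^3 + 27 b^2) mod 5 = 4
-1728 * (4 a)^3 = -1728 * (4*3)^3 mod 5 = 1
j = 1 * 4^(-1) mod 5 = 4

j = 4 (mod 5)


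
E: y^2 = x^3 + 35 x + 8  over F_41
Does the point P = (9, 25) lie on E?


Check whether y^2 = x^3 + 35 x + 8 (mod 41) for (x, y) = (9, 25).
LHS: y^2 = 25^2 mod 41 = 10
RHS: x^3 + 35 x + 8 = 9^3 + 35*9 + 8 mod 41 = 27
LHS != RHS

No, not on the curve


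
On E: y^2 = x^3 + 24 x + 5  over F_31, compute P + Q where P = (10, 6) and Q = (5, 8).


P != Q, so use the chord formula.
s = (y2 - y1) / (x2 - x1) = (2) / (26) mod 31 = 12
x3 = s^2 - x1 - x2 mod 31 = 12^2 - 10 - 5 = 5
y3 = s (x1 - x3) - y1 mod 31 = 12 * (10 - 5) - 6 = 23

P + Q = (5, 23)


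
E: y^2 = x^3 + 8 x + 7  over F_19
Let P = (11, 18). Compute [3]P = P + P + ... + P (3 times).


k = 3 = 11_2 (binary, LSB first: 11)
Double-and-add from P = (11, 18):
  bit 0 = 1: acc = O + (11, 18) = (11, 18)
  bit 1 = 1: acc = (11, 18) + (3, 18) = (5, 1)

3P = (5, 1)


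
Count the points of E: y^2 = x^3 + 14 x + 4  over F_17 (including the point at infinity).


For each x in F_17, count y with y^2 = x^3 + 14 x + 4 mod 17:
  x = 0: RHS = 4, y in [2, 15]  -> 2 point(s)
  x = 1: RHS = 2, y in [6, 11]  -> 2 point(s)
  x = 6: RHS = 15, y in [7, 10]  -> 2 point(s)
  x = 8: RHS = 16, y in [4, 13]  -> 2 point(s)
  x = 9: RHS = 9, y in [3, 14]  -> 2 point(s)
  x = 12: RHS = 13, y in [8, 9]  -> 2 point(s)
  x = 15: RHS = 2, y in [6, 11]  -> 2 point(s)
Affine points: 14. Add the point at infinity: total = 15.

#E(F_17) = 15


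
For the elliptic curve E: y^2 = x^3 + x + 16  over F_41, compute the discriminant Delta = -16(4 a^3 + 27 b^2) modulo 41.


4 a^3 + 27 b^2 = 4*1^3 + 27*16^2 = 4 + 6912 = 6916
Delta = -16 * (6916) = -110656
Delta mod 41 = 3

Delta = 3 (mod 41)


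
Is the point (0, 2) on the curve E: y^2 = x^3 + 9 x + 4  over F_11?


Check whether y^2 = x^3 + 9 x + 4 (mod 11) for (x, y) = (0, 2).
LHS: y^2 = 2^2 mod 11 = 4
RHS: x^3 + 9 x + 4 = 0^3 + 9*0 + 4 mod 11 = 4
LHS = RHS

Yes, on the curve


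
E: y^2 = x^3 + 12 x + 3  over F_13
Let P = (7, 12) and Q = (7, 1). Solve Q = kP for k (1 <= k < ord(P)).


Enumerate multiples of P until we hit Q = (7, 1):
  1P = (7, 12)
  2P = (11, 7)
  3P = (12, 4)
  4P = (8, 0)
  5P = (12, 9)
  6P = (11, 6)
  7P = (7, 1)
Match found at i = 7.

k = 7


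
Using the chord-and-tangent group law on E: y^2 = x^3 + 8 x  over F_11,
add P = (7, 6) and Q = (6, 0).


P != Q, so use the chord formula.
s = (y2 - y1) / (x2 - x1) = (5) / (10) mod 11 = 6
x3 = s^2 - x1 - x2 mod 11 = 6^2 - 7 - 6 = 1
y3 = s (x1 - x3) - y1 mod 11 = 6 * (7 - 1) - 6 = 8

P + Q = (1, 8)


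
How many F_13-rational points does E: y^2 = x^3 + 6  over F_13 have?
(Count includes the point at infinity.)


For each x in F_13, count y with y^2 = x^3 + 0 x + 6 mod 13:
  x = 2: RHS = 1, y in [1, 12]  -> 2 point(s)
  x = 5: RHS = 1, y in [1, 12]  -> 2 point(s)
  x = 6: RHS = 1, y in [1, 12]  -> 2 point(s)
Affine points: 6. Add the point at infinity: total = 7.

#E(F_13) = 7


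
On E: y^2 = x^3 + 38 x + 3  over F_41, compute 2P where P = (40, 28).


Doubling: s = (3 x1^2 + a) / (2 y1)
s = (3*40^2 + 38) / (2*28) mod 41 = 0
x3 = s^2 - 2 x1 mod 41 = 0^2 - 2*40 = 2
y3 = s (x1 - x3) - y1 mod 41 = 0 * (40 - 2) - 28 = 13

2P = (2, 13)


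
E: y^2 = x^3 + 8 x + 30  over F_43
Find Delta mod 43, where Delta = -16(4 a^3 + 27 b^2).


4 a^3 + 27 b^2 = 4*8^3 + 27*30^2 = 2048 + 24300 = 26348
Delta = -16 * (26348) = -421568
Delta mod 43 = 4

Delta = 4 (mod 43)


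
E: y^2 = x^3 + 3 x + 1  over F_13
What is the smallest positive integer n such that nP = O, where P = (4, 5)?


Compute successive multiples of P until we hit O:
  1P = (4, 5)
  2P = (8, 11)
  3P = (0, 1)
  4P = (10, 2)
  5P = (9, 4)
  6P = (12, 7)
  7P = (6, 1)
  8P = (7, 1)
  ... (continuing to 18P)
  18P = O

ord(P) = 18


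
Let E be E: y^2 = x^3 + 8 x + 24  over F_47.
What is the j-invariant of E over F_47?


Delta = -16(4 a^3 + 27 b^2) mod 47 = 24
-1728 * (4 a)^3 = -1728 * (4*8)^3 mod 47 = 5
j = 5 * 24^(-1) mod 47 = 10

j = 10 (mod 47)


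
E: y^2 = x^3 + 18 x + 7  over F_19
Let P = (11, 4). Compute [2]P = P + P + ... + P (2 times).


k = 2 = 10_2 (binary, LSB first: 01)
Double-and-add from P = (11, 4):
  bit 0 = 0: acc unchanged = O
  bit 1 = 1: acc = O + (8, 13) = (8, 13)

2P = (8, 13)


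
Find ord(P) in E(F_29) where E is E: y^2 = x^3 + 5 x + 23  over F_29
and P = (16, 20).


Compute successive multiples of P until we hit O:
  1P = (16, 20)
  2P = (17, 2)
  3P = (1, 0)
  4P = (17, 27)
  5P = (16, 9)
  6P = O

ord(P) = 6


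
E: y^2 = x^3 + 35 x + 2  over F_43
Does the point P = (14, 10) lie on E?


Check whether y^2 = x^3 + 35 x + 2 (mod 43) for (x, y) = (14, 10).
LHS: y^2 = 10^2 mod 43 = 14
RHS: x^3 + 35 x + 2 = 14^3 + 35*14 + 2 mod 43 = 11
LHS != RHS

No, not on the curve


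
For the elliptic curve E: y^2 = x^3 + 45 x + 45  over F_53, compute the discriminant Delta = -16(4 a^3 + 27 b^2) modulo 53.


4 a^3 + 27 b^2 = 4*45^3 + 27*45^2 = 364500 + 54675 = 419175
Delta = -16 * (419175) = -6706800
Delta mod 53 = 32

Delta = 32 (mod 53)


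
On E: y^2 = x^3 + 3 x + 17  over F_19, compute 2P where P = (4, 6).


Doubling: s = (3 x1^2 + a) / (2 y1)
s = (3*4^2 + 3) / (2*6) mod 19 = 9
x3 = s^2 - 2 x1 mod 19 = 9^2 - 2*4 = 16
y3 = s (x1 - x3) - y1 mod 19 = 9 * (4 - 16) - 6 = 0

2P = (16, 0)


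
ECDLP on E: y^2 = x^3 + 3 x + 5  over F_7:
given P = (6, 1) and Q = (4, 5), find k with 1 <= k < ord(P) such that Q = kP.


Enumerate multiples of P until we hit Q = (4, 5):
  1P = (6, 1)
  2P = (4, 5)
Match found at i = 2.

k = 2


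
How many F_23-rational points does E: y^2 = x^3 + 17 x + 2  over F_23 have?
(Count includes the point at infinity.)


For each x in F_23, count y with y^2 = x^3 + 17 x + 2 mod 23:
  x = 0: RHS = 2, y in [5, 18]  -> 2 point(s)
  x = 7: RHS = 4, y in [2, 21]  -> 2 point(s)
  x = 8: RHS = 6, y in [11, 12]  -> 2 point(s)
  x = 11: RHS = 2, y in [5, 18]  -> 2 point(s)
  x = 12: RHS = 2, y in [5, 18]  -> 2 point(s)
  x = 16: RHS = 0, y in [0]  -> 1 point(s)
  x = 17: RHS = 6, y in [11, 12]  -> 2 point(s)
  x = 19: RHS = 8, y in [10, 13]  -> 2 point(s)
  x = 20: RHS = 16, y in [4, 19]  -> 2 point(s)
  x = 21: RHS = 6, y in [11, 12]  -> 2 point(s)
Affine points: 19. Add the point at infinity: total = 20.

#E(F_23) = 20


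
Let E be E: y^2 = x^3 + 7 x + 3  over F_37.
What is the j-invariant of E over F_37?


Delta = -16(4 a^3 + 27 b^2) mod 37 = 23
-1728 * (4 a)^3 = -1728 * (4*7)^3 mod 37 = 10
j = 10 * 23^(-1) mod 37 = 31

j = 31 (mod 37)


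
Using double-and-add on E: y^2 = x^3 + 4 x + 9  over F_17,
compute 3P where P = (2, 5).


k = 3 = 11_2 (binary, LSB first: 11)
Double-and-add from P = (2, 5):
  bit 0 = 1: acc = O + (2, 5) = (2, 5)
  bit 1 = 1: acc = (2, 5) + (4, 2) = (9, 14)

3P = (9, 14)


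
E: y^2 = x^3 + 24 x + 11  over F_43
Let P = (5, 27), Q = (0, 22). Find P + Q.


P != Q, so use the chord formula.
s = (y2 - y1) / (x2 - x1) = (38) / (38) mod 43 = 1
x3 = s^2 - x1 - x2 mod 43 = 1^2 - 5 - 0 = 39
y3 = s (x1 - x3) - y1 mod 43 = 1 * (5 - 39) - 27 = 25

P + Q = (39, 25)


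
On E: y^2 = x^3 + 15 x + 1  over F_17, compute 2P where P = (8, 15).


Doubling: s = (3 x1^2 + a) / (2 y1)
s = (3*8^2 + 15) / (2*15) mod 17 = 12
x3 = s^2 - 2 x1 mod 17 = 12^2 - 2*8 = 9
y3 = s (x1 - x3) - y1 mod 17 = 12 * (8 - 9) - 15 = 7

2P = (9, 7)


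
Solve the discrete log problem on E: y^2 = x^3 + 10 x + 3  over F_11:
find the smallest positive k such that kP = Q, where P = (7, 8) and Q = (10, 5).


Enumerate multiples of P until we hit Q = (10, 5):
  1P = (7, 8)
  2P = (0, 5)
  3P = (8, 1)
  4P = (1, 5)
  5P = (6, 9)
  6P = (10, 6)
  7P = (3, 4)
  8P = (2, 8)
  9P = (2, 3)
  10P = (3, 7)
  11P = (10, 5)
Match found at i = 11.

k = 11


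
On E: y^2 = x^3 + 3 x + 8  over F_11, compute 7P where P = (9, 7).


k = 7 = 111_2 (binary, LSB first: 111)
Double-and-add from P = (9, 7):
  bit 0 = 1: acc = O + (9, 7) = (9, 7)
  bit 1 = 1: acc = (9, 7) + (7, 3) = (10, 2)
  bit 2 = 1: acc = (10, 2) + (6, 0) = (9, 4)

7P = (9, 4)


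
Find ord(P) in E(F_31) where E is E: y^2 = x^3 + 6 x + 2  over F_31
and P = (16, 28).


Compute successive multiples of P until we hit O:
  1P = (16, 28)
  2P = (24, 12)
  3P = (26, 23)
  4P = (28, 9)
  5P = (19, 0)
  6P = (28, 22)
  7P = (26, 8)
  8P = (24, 19)
  ... (continuing to 10P)
  10P = O

ord(P) = 10


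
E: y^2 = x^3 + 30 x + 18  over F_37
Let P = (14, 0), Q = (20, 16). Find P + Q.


P != Q, so use the chord formula.
s = (y2 - y1) / (x2 - x1) = (16) / (6) mod 37 = 15
x3 = s^2 - x1 - x2 mod 37 = 15^2 - 14 - 20 = 6
y3 = s (x1 - x3) - y1 mod 37 = 15 * (14 - 6) - 0 = 9

P + Q = (6, 9)


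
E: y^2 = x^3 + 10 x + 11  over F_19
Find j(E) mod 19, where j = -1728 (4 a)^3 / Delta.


Delta = -16(4 a^3 + 27 b^2) mod 19 = 8
-1728 * (4 a)^3 = -1728 * (4*10)^3 mod 19 = 8
j = 8 * 8^(-1) mod 19 = 1

j = 1 (mod 19)


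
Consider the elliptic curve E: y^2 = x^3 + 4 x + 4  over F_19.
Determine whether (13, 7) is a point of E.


Check whether y^2 = x^3 + 4 x + 4 (mod 19) for (x, y) = (13, 7).
LHS: y^2 = 7^2 mod 19 = 11
RHS: x^3 + 4 x + 4 = 13^3 + 4*13 + 4 mod 19 = 11
LHS = RHS

Yes, on the curve


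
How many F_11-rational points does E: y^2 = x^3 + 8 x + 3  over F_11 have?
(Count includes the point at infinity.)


For each x in F_11, count y with y^2 = x^3 + 8 x + 3 mod 11:
  x = 0: RHS = 3, y in [5, 6]  -> 2 point(s)
  x = 1: RHS = 1, y in [1, 10]  -> 2 point(s)
  x = 2: RHS = 5, y in [4, 7]  -> 2 point(s)
  x = 4: RHS = 0, y in [0]  -> 1 point(s)
  x = 5: RHS = 3, y in [5, 6]  -> 2 point(s)
  x = 6: RHS = 3, y in [5, 6]  -> 2 point(s)
  x = 9: RHS = 1, y in [1, 10]  -> 2 point(s)
  x = 10: RHS = 5, y in [4, 7]  -> 2 point(s)
Affine points: 15. Add the point at infinity: total = 16.

#E(F_11) = 16


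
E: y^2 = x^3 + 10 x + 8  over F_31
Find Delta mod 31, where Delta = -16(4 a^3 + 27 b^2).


4 a^3 + 27 b^2 = 4*10^3 + 27*8^2 = 4000 + 1728 = 5728
Delta = -16 * (5728) = -91648
Delta mod 31 = 19

Delta = 19 (mod 31)


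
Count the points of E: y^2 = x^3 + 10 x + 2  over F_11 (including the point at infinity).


For each x in F_11, count y with y^2 = x^3 + 10 x + 2 mod 11:
  x = 3: RHS = 4, y in [2, 9]  -> 2 point(s)
  x = 5: RHS = 1, y in [1, 10]  -> 2 point(s)
  x = 6: RHS = 3, y in [5, 6]  -> 2 point(s)
  x = 8: RHS = 0, y in [0]  -> 1 point(s)
Affine points: 7. Add the point at infinity: total = 8.

#E(F_11) = 8


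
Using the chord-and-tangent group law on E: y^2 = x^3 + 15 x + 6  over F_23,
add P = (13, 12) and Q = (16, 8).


P != Q, so use the chord formula.
s = (y2 - y1) / (x2 - x1) = (19) / (3) mod 23 = 14
x3 = s^2 - x1 - x2 mod 23 = 14^2 - 13 - 16 = 6
y3 = s (x1 - x3) - y1 mod 23 = 14 * (13 - 6) - 12 = 17

P + Q = (6, 17)


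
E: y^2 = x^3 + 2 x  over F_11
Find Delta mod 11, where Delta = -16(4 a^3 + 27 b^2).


4 a^3 + 27 b^2 = 4*2^3 + 27*0^2 = 32 + 0 = 32
Delta = -16 * (32) = -512
Delta mod 11 = 5

Delta = 5 (mod 11)


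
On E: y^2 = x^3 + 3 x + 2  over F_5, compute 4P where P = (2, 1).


k = 4 = 100_2 (binary, LSB first: 001)
Double-and-add from P = (2, 1):
  bit 0 = 0: acc unchanged = O
  bit 1 = 0: acc unchanged = O
  bit 2 = 1: acc = O + (2, 4) = (2, 4)

4P = (2, 4)


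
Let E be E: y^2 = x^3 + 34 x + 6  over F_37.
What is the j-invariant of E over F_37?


Delta = -16(4 a^3 + 27 b^2) mod 37 = 14
-1728 * (4 a)^3 = -1728 * (4*34)^3 mod 37 = 10
j = 10 * 14^(-1) mod 37 = 6

j = 6 (mod 37)


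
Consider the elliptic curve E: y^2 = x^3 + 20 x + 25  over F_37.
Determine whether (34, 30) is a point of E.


Check whether y^2 = x^3 + 20 x + 25 (mod 37) for (x, y) = (34, 30).
LHS: y^2 = 30^2 mod 37 = 12
RHS: x^3 + 20 x + 25 = 34^3 + 20*34 + 25 mod 37 = 12
LHS = RHS

Yes, on the curve


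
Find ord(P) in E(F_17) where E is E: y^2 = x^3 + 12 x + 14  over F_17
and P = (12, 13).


Compute successive multiples of P until we hit O:
  1P = (12, 13)
  2P = (9, 16)
  3P = (14, 6)
  4P = (16, 1)
  5P = (15, 13)
  6P = (7, 4)
  7P = (6, 8)
  8P = (3, 3)
  ... (continuing to 21P)
  21P = O

ord(P) = 21


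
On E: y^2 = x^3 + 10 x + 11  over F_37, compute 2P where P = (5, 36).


Doubling: s = (3 x1^2 + a) / (2 y1)
s = (3*5^2 + 10) / (2*36) mod 37 = 13
x3 = s^2 - 2 x1 mod 37 = 13^2 - 2*5 = 11
y3 = s (x1 - x3) - y1 mod 37 = 13 * (5 - 11) - 36 = 34

2P = (11, 34)


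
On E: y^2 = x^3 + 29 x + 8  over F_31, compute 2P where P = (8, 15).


Doubling: s = (3 x1^2 + a) / (2 y1)
s = (3*8^2 + 29) / (2*15) mod 31 = 27
x3 = s^2 - 2 x1 mod 31 = 27^2 - 2*8 = 0
y3 = s (x1 - x3) - y1 mod 31 = 27 * (8 - 0) - 15 = 15

2P = (0, 15)


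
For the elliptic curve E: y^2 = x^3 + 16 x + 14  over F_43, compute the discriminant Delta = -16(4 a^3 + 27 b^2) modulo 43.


4 a^3 + 27 b^2 = 4*16^3 + 27*14^2 = 16384 + 5292 = 21676
Delta = -16 * (21676) = -346816
Delta mod 43 = 22

Delta = 22 (mod 43)


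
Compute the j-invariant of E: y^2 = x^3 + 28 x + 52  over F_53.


Delta = -16(4 a^3 + 27 b^2) mod 53 = 41
-1728 * (4 a)^3 = -1728 * (4*28)^3 mod 53 = 31
j = 31 * 41^(-1) mod 53 = 46

j = 46 (mod 53)


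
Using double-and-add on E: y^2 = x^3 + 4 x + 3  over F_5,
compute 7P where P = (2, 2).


k = 7 = 111_2 (binary, LSB first: 111)
Double-and-add from P = (2, 2):
  bit 0 = 1: acc = O + (2, 2) = (2, 2)
  bit 1 = 1: acc = (2, 2) + (2, 3) = O
  bit 2 = 1: acc = O + (2, 2) = (2, 2)

7P = (2, 2)


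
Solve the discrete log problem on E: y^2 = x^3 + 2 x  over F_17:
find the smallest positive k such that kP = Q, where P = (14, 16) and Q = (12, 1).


Enumerate multiples of P until we hit Q = (12, 1):
  1P = (14, 16)
  2P = (8, 16)
  3P = (12, 1)
Match found at i = 3.

k = 3


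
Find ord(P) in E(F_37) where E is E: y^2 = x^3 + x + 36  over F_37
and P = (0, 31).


Compute successive multiples of P until we hit O:
  1P = (0, 31)
  2P = (9, 16)
  3P = (2, 34)
  4P = (28, 1)
  5P = (16, 2)
  6P = (12, 0)
  7P = (16, 35)
  8P = (28, 36)
  ... (continuing to 12P)
  12P = O

ord(P) = 12


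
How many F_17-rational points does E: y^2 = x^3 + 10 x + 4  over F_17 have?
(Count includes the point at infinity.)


For each x in F_17, count y with y^2 = x^3 + 10 x + 4 mod 17:
  x = 0: RHS = 4, y in [2, 15]  -> 2 point(s)
  x = 1: RHS = 15, y in [7, 10]  -> 2 point(s)
  x = 2: RHS = 15, y in [7, 10]  -> 2 point(s)
  x = 5: RHS = 9, y in [3, 14]  -> 2 point(s)
  x = 6: RHS = 8, y in [5, 12]  -> 2 point(s)
  x = 7: RHS = 9, y in [3, 14]  -> 2 point(s)
  x = 8: RHS = 1, y in [1, 16]  -> 2 point(s)
  x = 10: RHS = 16, y in [4, 13]  -> 2 point(s)
  x = 11: RHS = 0, y in [0]  -> 1 point(s)
  x = 12: RHS = 16, y in [4, 13]  -> 2 point(s)
  x = 13: RHS = 2, y in [6, 11]  -> 2 point(s)
  x = 14: RHS = 15, y in [7, 10]  -> 2 point(s)
Affine points: 23. Add the point at infinity: total = 24.

#E(F_17) = 24


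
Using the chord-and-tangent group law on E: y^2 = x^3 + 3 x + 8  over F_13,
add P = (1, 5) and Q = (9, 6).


P != Q, so use the chord formula.
s = (y2 - y1) / (x2 - x1) = (1) / (8) mod 13 = 5
x3 = s^2 - x1 - x2 mod 13 = 5^2 - 1 - 9 = 2
y3 = s (x1 - x3) - y1 mod 13 = 5 * (1 - 2) - 5 = 3

P + Q = (2, 3)


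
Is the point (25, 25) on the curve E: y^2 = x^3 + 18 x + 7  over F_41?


Check whether y^2 = x^3 + 18 x + 7 (mod 41) for (x, y) = (25, 25).
LHS: y^2 = 25^2 mod 41 = 10
RHS: x^3 + 18 x + 7 = 25^3 + 18*25 + 7 mod 41 = 10
LHS = RHS

Yes, on the curve


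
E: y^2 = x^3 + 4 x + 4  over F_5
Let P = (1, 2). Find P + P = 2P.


Doubling: s = (3 x1^2 + a) / (2 y1)
s = (3*1^2 + 4) / (2*2) mod 5 = 3
x3 = s^2 - 2 x1 mod 5 = 3^2 - 2*1 = 2
y3 = s (x1 - x3) - y1 mod 5 = 3 * (1 - 2) - 2 = 0

2P = (2, 0)


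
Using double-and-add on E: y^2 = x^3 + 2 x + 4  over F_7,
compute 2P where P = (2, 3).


k = 2 = 10_2 (binary, LSB first: 01)
Double-and-add from P = (2, 3):
  bit 0 = 0: acc unchanged = O
  bit 1 = 1: acc = O + (3, 4) = (3, 4)

2P = (3, 4)


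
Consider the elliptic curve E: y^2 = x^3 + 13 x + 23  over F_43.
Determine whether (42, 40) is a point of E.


Check whether y^2 = x^3 + 13 x + 23 (mod 43) for (x, y) = (42, 40).
LHS: y^2 = 40^2 mod 43 = 9
RHS: x^3 + 13 x + 23 = 42^3 + 13*42 + 23 mod 43 = 9
LHS = RHS

Yes, on the curve
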